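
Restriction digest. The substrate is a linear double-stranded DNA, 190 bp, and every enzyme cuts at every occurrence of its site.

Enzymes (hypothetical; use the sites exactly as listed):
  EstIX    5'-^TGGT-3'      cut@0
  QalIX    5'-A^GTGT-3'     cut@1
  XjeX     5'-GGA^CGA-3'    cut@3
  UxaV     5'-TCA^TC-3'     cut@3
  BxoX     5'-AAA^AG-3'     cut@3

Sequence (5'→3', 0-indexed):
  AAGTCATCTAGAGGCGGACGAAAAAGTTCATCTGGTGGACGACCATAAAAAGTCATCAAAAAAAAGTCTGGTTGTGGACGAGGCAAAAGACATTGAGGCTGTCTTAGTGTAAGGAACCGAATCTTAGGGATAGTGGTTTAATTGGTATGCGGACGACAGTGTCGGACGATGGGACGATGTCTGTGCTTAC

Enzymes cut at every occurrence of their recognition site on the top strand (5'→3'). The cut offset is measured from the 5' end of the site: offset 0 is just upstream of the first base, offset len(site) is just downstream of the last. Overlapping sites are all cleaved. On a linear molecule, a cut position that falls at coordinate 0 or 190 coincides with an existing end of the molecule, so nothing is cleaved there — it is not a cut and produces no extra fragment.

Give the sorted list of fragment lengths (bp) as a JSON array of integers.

Per-enzyme occurrences:
  EstIX TGGT/0: at [32, 68, 133, 142] ⇒ [32, 68, 133, 142]
  QalIX AGTGT/1: at [105, 157] ⇒ [106, 158]
  XjeX GGACGA/3: at [15, 36, 75, 150, 163, 171] ⇒ [18, 39, 78, 153, 166, 174]
  UxaV TCATC/3: at [3, 27, 52] ⇒ [6, 30, 55]
  BxoX AAAAG/3: at [21, 47, 61, 84] ⇒ [24, 50, 64, 87]

All cut coordinates (distinct, sorted): [6, 18, 24, 30, 32, 39, 50, 55, 64, 68, 78, 87, 106, 133, 142, 153, 158, 166, 174]

Fragments:
  [0,6): 6 bp
  [6,18): 12 bp
  [18,24): 6 bp
  [24,30): 6 bp
  [30,32): 2 bp
  [32,39): 7 bp
  [39,50): 11 bp
  [50,55): 5 bp
  [55,64): 9 bp
  [64,68): 4 bp
  [68,78): 10 bp
  [78,87): 9 bp
  [87,106): 19 bp
  [106,133): 27 bp
  [133,142): 9 bp
  [142,153): 11 bp
  [153,158): 5 bp
  [158,166): 8 bp
  [166,174): 8 bp
  [174,190): 16 bp

[2,4,5,5,6,6,6,7,8,8,9,9,9,10,11,11,12,16,19,27]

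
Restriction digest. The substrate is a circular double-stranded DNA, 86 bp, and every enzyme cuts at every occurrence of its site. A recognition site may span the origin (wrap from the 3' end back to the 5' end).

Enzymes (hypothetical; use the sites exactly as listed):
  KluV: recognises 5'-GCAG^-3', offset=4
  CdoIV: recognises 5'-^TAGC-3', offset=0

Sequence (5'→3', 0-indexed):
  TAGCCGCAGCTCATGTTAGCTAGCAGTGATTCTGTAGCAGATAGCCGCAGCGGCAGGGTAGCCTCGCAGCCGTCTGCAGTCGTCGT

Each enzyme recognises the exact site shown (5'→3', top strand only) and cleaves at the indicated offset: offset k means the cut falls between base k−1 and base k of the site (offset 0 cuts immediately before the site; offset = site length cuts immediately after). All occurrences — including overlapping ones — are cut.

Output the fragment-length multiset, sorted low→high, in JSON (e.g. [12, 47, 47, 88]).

Scan for sites:
  KluV GCAG/4: at [5, 22, 36, 46, 52, 65, 75] ⇒ [9, 26, 40, 50, 56, 69, 79]
  CdoIV TAGC/0: at [0, 16, 20, 34, 41, 58] ⇒ [0, 16, 20, 34, 41, 58]

All cut coordinates (distinct, sorted): [0, 9, 16, 20, 26, 34, 40, 41, 50, 56, 58, 69, 79]

Fragment lengths:
  0→9: 9 bp
  9→16: 7 bp
  16→20: 4 bp
  20→26: 6 bp
  26→34: 8 bp
  34→40: 6 bp
  40→41: 1 bp
  41→50: 9 bp
  50→56: 6 bp
  56→58: 2 bp
  58→69: 11 bp
  69→79: 10 bp
  79→0 (wrap): 86-79+0 = 7 bp

[1,2,4,6,6,6,7,7,8,9,9,10,11]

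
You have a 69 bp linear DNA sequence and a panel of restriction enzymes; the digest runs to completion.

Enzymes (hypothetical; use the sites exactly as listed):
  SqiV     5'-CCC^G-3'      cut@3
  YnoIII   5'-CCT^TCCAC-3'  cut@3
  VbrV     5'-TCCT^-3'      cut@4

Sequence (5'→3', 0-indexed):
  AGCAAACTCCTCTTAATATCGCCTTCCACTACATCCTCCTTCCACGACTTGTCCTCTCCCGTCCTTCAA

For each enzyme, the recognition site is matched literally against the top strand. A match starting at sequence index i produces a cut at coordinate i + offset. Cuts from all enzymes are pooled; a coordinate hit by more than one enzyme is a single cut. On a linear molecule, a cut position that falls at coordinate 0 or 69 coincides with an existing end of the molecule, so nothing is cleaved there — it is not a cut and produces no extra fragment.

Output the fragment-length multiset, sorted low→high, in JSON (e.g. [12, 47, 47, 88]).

Scan for sites:
  SqiV CCCG/3: at [57] ⇒ [60]
  YnoIII CCTTCCAC/3: at [21, 37] ⇒ [24, 40]
  VbrV TCCT/4: at [7, 33, 36, 51, 61] ⇒ [11, 37, 40, 55, 65]

Pooled cuts: [11, 24, 37, 40, 55, 60, 65]

Fragment lengths:
  [0,11): 11 bp
  [11,24): 13 bp
  [24,37): 13 bp
  [37,40): 3 bp
  [40,55): 15 bp
  [55,60): 5 bp
  [60,65): 5 bp
  [65,69): 4 bp

[3,4,5,5,11,13,13,15]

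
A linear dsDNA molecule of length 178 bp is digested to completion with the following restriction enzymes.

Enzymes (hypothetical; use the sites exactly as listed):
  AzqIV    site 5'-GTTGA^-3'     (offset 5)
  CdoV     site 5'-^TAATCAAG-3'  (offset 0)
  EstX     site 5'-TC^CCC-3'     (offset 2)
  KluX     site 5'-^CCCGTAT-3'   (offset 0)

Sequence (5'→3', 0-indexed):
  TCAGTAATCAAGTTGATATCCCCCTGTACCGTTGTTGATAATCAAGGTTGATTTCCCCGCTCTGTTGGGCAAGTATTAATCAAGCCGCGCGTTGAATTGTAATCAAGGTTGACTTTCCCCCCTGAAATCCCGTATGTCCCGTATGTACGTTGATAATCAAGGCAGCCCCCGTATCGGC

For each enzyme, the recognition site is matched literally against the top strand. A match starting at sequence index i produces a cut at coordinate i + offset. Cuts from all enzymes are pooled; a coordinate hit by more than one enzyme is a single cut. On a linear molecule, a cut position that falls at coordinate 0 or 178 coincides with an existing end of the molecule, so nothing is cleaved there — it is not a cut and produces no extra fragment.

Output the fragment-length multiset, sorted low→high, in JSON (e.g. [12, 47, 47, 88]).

Scan for sites:
  AzqIV (GTTGA, off=5): starts [11, 33, 46, 90, 107, 148] → cuts [16, 38, 51, 95, 112, 153]
  CdoV (TAATCAAG, off=0): starts [4, 38, 76, 99, 153] → cuts [4, 38, 76, 99, 153]
  EstX (TCCCC, off=2): starts [18, 53, 115] → cuts [20, 55, 117]
  KluX (CCCGTAT, off=0): starts [128, 137, 167] → cuts [128, 137, 167]

All cut coordinates (distinct, sorted): [4, 16, 20, 38, 51, 55, 76, 95, 99, 112, 117, 128, 137, 153, 167]

Fragment lengths:
  [0,4): 4 bp
  [4,16): 12 bp
  [16,20): 4 bp
  [20,38): 18 bp
  [38,51): 13 bp
  [51,55): 4 bp
  [55,76): 21 bp
  [76,95): 19 bp
  [95,99): 4 bp
  [99,112): 13 bp
  [112,117): 5 bp
  [117,128): 11 bp
  [128,137): 9 bp
  [137,153): 16 bp
  [153,167): 14 bp
  [167,178): 11 bp

[4,4,4,4,5,9,11,11,12,13,13,14,16,18,19,21]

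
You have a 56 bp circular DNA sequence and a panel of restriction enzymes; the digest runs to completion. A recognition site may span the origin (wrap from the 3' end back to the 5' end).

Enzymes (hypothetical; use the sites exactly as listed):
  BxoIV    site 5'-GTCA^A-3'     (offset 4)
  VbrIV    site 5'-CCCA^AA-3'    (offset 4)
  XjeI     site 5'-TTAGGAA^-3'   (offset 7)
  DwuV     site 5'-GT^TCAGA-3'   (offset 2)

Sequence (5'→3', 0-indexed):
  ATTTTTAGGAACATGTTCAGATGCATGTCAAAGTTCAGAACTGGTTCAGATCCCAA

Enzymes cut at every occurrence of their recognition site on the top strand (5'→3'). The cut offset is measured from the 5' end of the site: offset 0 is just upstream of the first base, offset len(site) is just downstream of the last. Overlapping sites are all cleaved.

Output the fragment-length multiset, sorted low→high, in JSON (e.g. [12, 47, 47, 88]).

Scan for sites:
  BxoIV GTCAA/4: at [26] ⇒ [30]
  VbrIV CCCAAA/4: at [51] ⇒ [55]
  XjeI TTAGGAA/7: at [4] ⇒ [11]
  DwuV GTTCAGA/2: at [14, 32, 43] ⇒ [16, 34, 45]

All cut coordinates (distinct, sorted): [11, 16, 30, 34, 45, 55]

Fragment lengths:
  11→16: 5 bp
  16→30: 14 bp
  30→34: 4 bp
  34→45: 11 bp
  45→55: 10 bp
  55→11 (wrap): 56-55+11 = 12 bp

[4,5,10,11,12,14]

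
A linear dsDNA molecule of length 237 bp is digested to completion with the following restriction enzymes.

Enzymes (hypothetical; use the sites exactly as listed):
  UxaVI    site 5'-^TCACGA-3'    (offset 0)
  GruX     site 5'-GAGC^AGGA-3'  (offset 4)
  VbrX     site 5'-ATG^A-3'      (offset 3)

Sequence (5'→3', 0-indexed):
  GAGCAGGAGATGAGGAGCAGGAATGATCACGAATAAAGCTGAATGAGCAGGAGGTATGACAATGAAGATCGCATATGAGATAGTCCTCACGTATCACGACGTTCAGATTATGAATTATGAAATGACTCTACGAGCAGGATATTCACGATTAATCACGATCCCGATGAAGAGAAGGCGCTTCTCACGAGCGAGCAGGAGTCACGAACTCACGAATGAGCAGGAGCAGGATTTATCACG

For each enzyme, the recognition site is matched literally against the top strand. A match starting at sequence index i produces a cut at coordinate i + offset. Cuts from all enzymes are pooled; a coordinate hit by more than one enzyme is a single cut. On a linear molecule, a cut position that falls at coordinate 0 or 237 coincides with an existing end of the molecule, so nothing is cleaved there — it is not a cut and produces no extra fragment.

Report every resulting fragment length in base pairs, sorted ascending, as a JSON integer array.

[1,3,3,4,5,5,6,6,6,7,7,7,8,8,9,10,10,11,12,13,13,14,15,16,19,19]

Site scan:
  UxaVI (TCACGA, off=0): starts [26, 93, 142, 152, 181, 198, 206] → cuts [26, 93, 142, 152, 181, 198, 206]
  GruX (GAGCAGGA, off=4): starts [0, 14, 44, 131, 189, 214, 220] → cuts [4, 18, 48, 135, 193, 218, 224]
  VbrX (ATGA, off=3): starts [9, 22, 42, 55, 61, 74, 109, 116, 121, 163, 212] → cuts [12, 25, 45, 58, 64, 77, 112, 119, 124, 166, 215]

Pooled cuts: [4, 12, 18, 25, 26, 45, 48, 58, 64, 77, 93, 112, 119, 124, 135, 142, 152, 166, 181, 193, 198, 206, 215, 218, 224]

Fragments:
  [0,4): 4 bp
  [4,12): 8 bp
  [12,18): 6 bp
  [18,25): 7 bp
  [25,26): 1 bp
  [26,45): 19 bp
  [45,48): 3 bp
  [48,58): 10 bp
  [58,64): 6 bp
  [64,77): 13 bp
  [77,93): 16 bp
  [93,112): 19 bp
  [112,119): 7 bp
  [119,124): 5 bp
  [124,135): 11 bp
  [135,142): 7 bp
  [142,152): 10 bp
  [152,166): 14 bp
  [166,181): 15 bp
  [181,193): 12 bp
  [193,198): 5 bp
  [198,206): 8 bp
  [206,215): 9 bp
  [215,218): 3 bp
  [218,224): 6 bp
  [224,237): 13 bp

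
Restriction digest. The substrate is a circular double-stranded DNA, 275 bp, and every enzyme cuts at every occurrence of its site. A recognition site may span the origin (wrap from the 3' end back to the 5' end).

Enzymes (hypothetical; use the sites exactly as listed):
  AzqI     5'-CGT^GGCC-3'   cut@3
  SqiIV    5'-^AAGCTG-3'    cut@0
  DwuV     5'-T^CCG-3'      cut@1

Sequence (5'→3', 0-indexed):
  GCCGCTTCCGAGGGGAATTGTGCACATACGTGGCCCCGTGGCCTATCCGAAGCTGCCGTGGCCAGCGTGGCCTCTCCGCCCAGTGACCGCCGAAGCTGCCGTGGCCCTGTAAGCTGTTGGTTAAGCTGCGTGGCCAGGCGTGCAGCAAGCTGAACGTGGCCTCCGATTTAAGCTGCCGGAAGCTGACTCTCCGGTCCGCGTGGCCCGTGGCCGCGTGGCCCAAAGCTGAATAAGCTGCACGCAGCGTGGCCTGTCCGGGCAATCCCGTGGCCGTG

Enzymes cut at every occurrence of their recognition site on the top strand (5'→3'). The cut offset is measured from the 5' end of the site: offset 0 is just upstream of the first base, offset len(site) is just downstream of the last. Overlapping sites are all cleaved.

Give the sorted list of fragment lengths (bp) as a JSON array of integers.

[3,5,5,6,6,6,7,7,7,7,7,8,8,8,8,9,9,9,10,10,10,11,11,12,14,15,16,17,24]

Site scan:
  AzqI CGTGGCC/3: at [28, 36, 56, 65, 99, 128, 154, 198, 205, 213, 244, 265, 271] ⇒ [31, 39, 59, 68, 102, 131, 157, 201, 208, 216, 247, 268, 274]
  SqiIV AAGCTG/0: at [49, 92, 110, 122, 146, 169, 179, 222, 231] ⇒ [49, 92, 110, 122, 146, 169, 179, 222, 231]
  DwuV TCCG/1: at [6, 45, 74, 161, 189, 194, 253] ⇒ [7, 46, 75, 162, 190, 195, 254]

All cut coordinates (distinct, sorted): [7, 31, 39, 46, 49, 59, 68, 75, 92, 102, 110, 122, 131, 146, 157, 162, 169, 179, 190, 195, 201, 208, 216, 222, 231, 247, 254, 268, 274]

Fragment lengths:
  7→31: 24 bp
  31→39: 8 bp
  39→46: 7 bp
  46→49: 3 bp
  49→59: 10 bp
  59→68: 9 bp
  68→75: 7 bp
  75→92: 17 bp
  92→102: 10 bp
  102→110: 8 bp
  110→122: 12 bp
  122→131: 9 bp
  131→146: 15 bp
  146→157: 11 bp
  157→162: 5 bp
  162→169: 7 bp
  169→179: 10 bp
  179→190: 11 bp
  190→195: 5 bp
  195→201: 6 bp
  201→208: 7 bp
  208→216: 8 bp
  216→222: 6 bp
  222→231: 9 bp
  231→247: 16 bp
  247→254: 7 bp
  254→268: 14 bp
  268→274: 6 bp
  274→7 (wrap): 275-274+7 = 8 bp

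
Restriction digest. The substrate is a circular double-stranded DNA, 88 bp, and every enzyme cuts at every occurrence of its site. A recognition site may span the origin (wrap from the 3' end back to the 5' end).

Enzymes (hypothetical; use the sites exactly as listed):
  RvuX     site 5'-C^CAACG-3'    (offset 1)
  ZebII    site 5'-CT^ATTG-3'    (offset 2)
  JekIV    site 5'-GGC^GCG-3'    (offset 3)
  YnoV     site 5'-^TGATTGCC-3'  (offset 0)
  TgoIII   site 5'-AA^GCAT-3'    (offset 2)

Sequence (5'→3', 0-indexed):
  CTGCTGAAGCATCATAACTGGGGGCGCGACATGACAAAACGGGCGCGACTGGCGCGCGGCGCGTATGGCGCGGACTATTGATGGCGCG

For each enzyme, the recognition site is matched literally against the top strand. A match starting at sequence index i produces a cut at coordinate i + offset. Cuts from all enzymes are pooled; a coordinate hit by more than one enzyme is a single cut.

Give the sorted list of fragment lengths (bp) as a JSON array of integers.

[7,7,9,9,9,11,17,19]

Per-enzyme occurrences:
  RvuX (CCAACG, off=1): no sites
  ZebII CTATTG/2: at [74] ⇒ [76]
  JekIV GGCGCG/3: at [22, 41, 50, 57, 66, 82] ⇒ [25, 44, 53, 60, 69, 85]
  YnoV (TGATTGCC, off=0): no sites
  TgoIII AAGCAT/2: at [6] ⇒ [8]

All cut coordinates (distinct, sorted): [8, 25, 44, 53, 60, 69, 76, 85]

Fragment lengths:
  8→25: 17 bp
  25→44: 19 bp
  44→53: 9 bp
  53→60: 7 bp
  60→69: 9 bp
  69→76: 7 bp
  76→85: 9 bp
  85→8 (wrap): 88-85+8 = 11 bp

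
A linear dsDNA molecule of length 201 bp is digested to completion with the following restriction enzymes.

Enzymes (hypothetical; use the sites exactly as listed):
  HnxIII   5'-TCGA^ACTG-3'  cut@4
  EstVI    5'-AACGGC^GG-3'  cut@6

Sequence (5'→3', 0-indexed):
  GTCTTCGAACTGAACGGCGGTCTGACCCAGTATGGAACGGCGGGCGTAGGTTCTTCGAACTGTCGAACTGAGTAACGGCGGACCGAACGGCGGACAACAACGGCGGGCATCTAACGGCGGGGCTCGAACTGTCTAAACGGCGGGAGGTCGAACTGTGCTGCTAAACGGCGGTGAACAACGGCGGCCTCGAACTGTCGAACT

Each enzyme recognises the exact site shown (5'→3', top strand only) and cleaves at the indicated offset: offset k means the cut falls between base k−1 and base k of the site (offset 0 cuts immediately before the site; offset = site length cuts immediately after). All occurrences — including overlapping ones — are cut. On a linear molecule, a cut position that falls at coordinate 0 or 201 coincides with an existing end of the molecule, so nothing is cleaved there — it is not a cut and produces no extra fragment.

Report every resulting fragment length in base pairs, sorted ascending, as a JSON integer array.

Scan for sites:
  HnxIII (TCGAACTG, off=4): starts [4, 54, 62, 123, 147, 186] → cuts [8, 58, 66, 127, 151, 190]
  EstVI (AACGGCGG, off=6): starts [12, 35, 73, 85, 98, 112, 135, 163, 176] → cuts [18, 41, 79, 91, 104, 118, 141, 169, 182]

Pooled cuts: [8, 18, 41, 58, 66, 79, 91, 104, 118, 127, 141, 151, 169, 182, 190]

Fragments:
  [0,8): 8 bp
  [8,18): 10 bp
  [18,41): 23 bp
  [41,58): 17 bp
  [58,66): 8 bp
  [66,79): 13 bp
  [79,91): 12 bp
  [91,104): 13 bp
  [104,118): 14 bp
  [118,127): 9 bp
  [127,141): 14 bp
  [141,151): 10 bp
  [151,169): 18 bp
  [169,182): 13 bp
  [182,190): 8 bp
  [190,201): 11 bp

[8,8,8,9,10,10,11,12,13,13,13,14,14,17,18,23]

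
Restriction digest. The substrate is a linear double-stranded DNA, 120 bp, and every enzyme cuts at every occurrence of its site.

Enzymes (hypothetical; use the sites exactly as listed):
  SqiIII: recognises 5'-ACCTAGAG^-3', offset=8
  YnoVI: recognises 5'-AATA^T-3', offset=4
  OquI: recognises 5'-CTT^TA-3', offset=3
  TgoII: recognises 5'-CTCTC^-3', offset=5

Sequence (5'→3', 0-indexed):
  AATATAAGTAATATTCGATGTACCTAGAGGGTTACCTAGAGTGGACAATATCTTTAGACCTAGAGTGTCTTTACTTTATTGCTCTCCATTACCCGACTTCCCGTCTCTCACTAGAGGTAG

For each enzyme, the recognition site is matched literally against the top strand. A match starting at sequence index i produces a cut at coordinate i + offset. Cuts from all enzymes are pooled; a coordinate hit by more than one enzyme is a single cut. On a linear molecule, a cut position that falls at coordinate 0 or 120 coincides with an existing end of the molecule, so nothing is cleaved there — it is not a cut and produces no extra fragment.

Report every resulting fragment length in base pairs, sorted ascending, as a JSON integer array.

Per-enzyme occurrences:
  SqiIII (ACCTAGAG, off=8): starts [21, 33, 57] → cuts [29, 41, 65]
  YnoVI (AATAT, off=4): starts [0, 9, 46] → cuts [4, 13, 50]
  OquI (CTTTA, off=3): starts [51, 68, 73] → cuts [54, 71, 76]
  TgoII (CTCTC, off=5): starts [81, 104] → cuts [86, 109]

All cut coordinates (distinct, sorted): [4, 13, 29, 41, 50, 54, 65, 71, 76, 86, 109]

Fragment lengths:
  [0,4): 4 bp
  [4,13): 9 bp
  [13,29): 16 bp
  [29,41): 12 bp
  [41,50): 9 bp
  [50,54): 4 bp
  [54,65): 11 bp
  [65,71): 6 bp
  [71,76): 5 bp
  [76,86): 10 bp
  [86,109): 23 bp
  [109,120): 11 bp

[4,4,5,6,9,9,10,11,11,12,16,23]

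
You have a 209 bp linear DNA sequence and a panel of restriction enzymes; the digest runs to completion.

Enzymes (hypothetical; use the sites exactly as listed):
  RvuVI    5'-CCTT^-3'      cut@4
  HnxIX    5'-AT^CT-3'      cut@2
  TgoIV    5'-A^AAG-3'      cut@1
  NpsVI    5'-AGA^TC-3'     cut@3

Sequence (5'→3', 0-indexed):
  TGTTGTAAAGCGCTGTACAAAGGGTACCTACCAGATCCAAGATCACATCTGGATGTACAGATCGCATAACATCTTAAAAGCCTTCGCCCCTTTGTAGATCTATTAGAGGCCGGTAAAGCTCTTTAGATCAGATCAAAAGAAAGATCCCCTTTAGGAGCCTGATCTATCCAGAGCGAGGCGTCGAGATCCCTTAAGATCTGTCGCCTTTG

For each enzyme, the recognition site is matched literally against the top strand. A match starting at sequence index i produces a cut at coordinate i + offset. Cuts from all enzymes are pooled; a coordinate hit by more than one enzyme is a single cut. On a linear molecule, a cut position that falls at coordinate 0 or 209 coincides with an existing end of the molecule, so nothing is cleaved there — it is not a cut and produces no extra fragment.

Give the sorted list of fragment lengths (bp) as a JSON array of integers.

[1,1,2,4,4,4,4,5,5,6,6,6,7,7,7,7,8,10,11,12,12,12,13,16,16,23]

Site scan:
  RvuVI (CCTT, off=4): starts [80, 88, 147, 188, 203] → cuts [84, 92, 151, 192, 207]
  HnxIX (ATCT, off=2): starts [46, 70, 97, 161, 195] → cuts [48, 72, 99, 163, 197]
  TgoIV (AAAG, off=1): starts [6, 18, 76, 114, 135, 139] → cuts [7, 19, 77, 115, 136, 140]
  NpsVI (AGATC, off=3): starts [32, 39, 58, 95, 124, 129, 141, 183, 193] → cuts [35, 42, 61, 98, 127, 132, 144, 186, 196]

Pooled cuts: [7, 19, 35, 42, 48, 61, 72, 77, 84, 92, 98, 99, 115, 127, 132, 136, 140, 144, 151, 163, 186, 192, 196, 197, 207]

Fragments:
  [0,7): 7 bp
  [7,19): 12 bp
  [19,35): 16 bp
  [35,42): 7 bp
  [42,48): 6 bp
  [48,61): 13 bp
  [61,72): 11 bp
  [72,77): 5 bp
  [77,84): 7 bp
  [84,92): 8 bp
  [92,98): 6 bp
  [98,99): 1 bp
  [99,115): 16 bp
  [115,127): 12 bp
  [127,132): 5 bp
  [132,136): 4 bp
  [136,140): 4 bp
  [140,144): 4 bp
  [144,151): 7 bp
  [151,163): 12 bp
  [163,186): 23 bp
  [186,192): 6 bp
  [192,196): 4 bp
  [196,197): 1 bp
  [197,207): 10 bp
  [207,209): 2 bp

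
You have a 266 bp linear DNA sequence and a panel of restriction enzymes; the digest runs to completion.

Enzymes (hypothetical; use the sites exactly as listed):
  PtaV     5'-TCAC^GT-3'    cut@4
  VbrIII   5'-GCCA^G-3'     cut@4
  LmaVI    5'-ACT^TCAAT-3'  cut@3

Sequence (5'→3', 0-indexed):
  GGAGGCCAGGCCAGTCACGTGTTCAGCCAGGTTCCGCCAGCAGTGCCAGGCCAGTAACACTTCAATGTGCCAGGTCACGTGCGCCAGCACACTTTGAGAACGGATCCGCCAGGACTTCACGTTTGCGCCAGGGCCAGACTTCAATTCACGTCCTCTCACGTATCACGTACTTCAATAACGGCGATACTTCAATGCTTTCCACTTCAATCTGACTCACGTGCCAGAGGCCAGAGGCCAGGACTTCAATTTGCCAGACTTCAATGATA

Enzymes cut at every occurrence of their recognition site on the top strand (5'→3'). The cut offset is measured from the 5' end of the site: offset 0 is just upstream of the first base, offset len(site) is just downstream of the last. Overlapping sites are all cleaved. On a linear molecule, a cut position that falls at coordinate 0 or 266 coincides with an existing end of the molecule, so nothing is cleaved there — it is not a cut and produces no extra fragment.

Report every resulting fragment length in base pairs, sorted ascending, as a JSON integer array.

Site scan:
  PtaV (TCACGT, off=4): starts [14, 74, 116, 145, 155, 162, 213] → cuts [18, 78, 120, 149, 159, 166, 217]
  VbrIII (GCCAG, off=4): starts [4, 9, 25, 35, 44, 49, 68, 82, 107, 126, 132, 219, 226, 233, 249] → cuts [8, 13, 29, 39, 48, 53, 72, 86, 111, 130, 136, 223, 230, 237, 253]
  LmaVI (ACTTCAAT, off=3): starts [58, 137, 168, 185, 200, 239, 254] → cuts [61, 140, 171, 188, 203, 242, 257]

All cut coordinates (distinct, sorted): [8, 13, 18, 29, 39, 48, 53, 61, 72, 78, 86, 111, 120, 130, 136, 140, 149, 159, 166, 171, 188, 203, 217, 223, 230, 237, 242, 253, 257]

Fragments:
  [0,8): 8 bp
  [8,13): 5 bp
  [13,18): 5 bp
  [18,29): 11 bp
  [29,39): 10 bp
  [39,48): 9 bp
  [48,53): 5 bp
  [53,61): 8 bp
  [61,72): 11 bp
  [72,78): 6 bp
  [78,86): 8 bp
  [86,111): 25 bp
  [111,120): 9 bp
  [120,130): 10 bp
  [130,136): 6 bp
  [136,140): 4 bp
  [140,149): 9 bp
  [149,159): 10 bp
  [159,166): 7 bp
  [166,171): 5 bp
  [171,188): 17 bp
  [188,203): 15 bp
  [203,217): 14 bp
  [217,223): 6 bp
  [223,230): 7 bp
  [230,237): 7 bp
  [237,242): 5 bp
  [242,253): 11 bp
  [253,257): 4 bp
  [257,266): 9 bp

[4,4,5,5,5,5,5,6,6,6,7,7,7,8,8,8,9,9,9,9,10,10,10,11,11,11,14,15,17,25]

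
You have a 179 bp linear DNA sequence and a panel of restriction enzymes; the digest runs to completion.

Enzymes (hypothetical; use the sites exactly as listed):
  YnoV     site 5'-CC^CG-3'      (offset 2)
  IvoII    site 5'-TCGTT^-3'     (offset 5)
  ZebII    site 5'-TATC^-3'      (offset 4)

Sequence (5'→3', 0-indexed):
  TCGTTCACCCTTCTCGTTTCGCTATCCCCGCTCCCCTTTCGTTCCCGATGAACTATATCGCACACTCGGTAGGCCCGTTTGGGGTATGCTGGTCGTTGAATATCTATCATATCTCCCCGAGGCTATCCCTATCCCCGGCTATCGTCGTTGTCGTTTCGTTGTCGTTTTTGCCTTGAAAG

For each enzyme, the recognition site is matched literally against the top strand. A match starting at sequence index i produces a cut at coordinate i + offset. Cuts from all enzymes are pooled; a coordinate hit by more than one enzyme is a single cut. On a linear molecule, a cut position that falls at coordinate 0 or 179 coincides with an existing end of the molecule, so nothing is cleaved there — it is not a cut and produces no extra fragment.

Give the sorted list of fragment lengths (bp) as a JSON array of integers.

[2,2,2,4,4,5,5,5,6,6,6,6,7,8,8,10,13,13,14,15,16,22]

Per-enzyme occurrences:
  YnoV CCCG/2: at [26, 43, 73, 115, 133] ⇒ [28, 45, 75, 117, 135]
  IvoII TCGTT/5: at [0, 13, 38, 92, 144, 150, 155, 161] ⇒ [5, 18, 43, 97, 149, 155, 160, 166]
  ZebII TATC/4: at [22, 55, 100, 104, 109, 123, 129, 139] ⇒ [26, 59, 104, 108, 113, 127, 133, 143]

Pooled cuts: [5, 18, 26, 28, 43, 45, 59, 75, 97, 104, 108, 113, 117, 127, 133, 135, 143, 149, 155, 160, 166]

Fragments:
  [0,5): 5 bp
  [5,18): 13 bp
  [18,26): 8 bp
  [26,28): 2 bp
  [28,43): 15 bp
  [43,45): 2 bp
  [45,59): 14 bp
  [59,75): 16 bp
  [75,97): 22 bp
  [97,104): 7 bp
  [104,108): 4 bp
  [108,113): 5 bp
  [113,117): 4 bp
  [117,127): 10 bp
  [127,133): 6 bp
  [133,135): 2 bp
  [135,143): 8 bp
  [143,149): 6 bp
  [149,155): 6 bp
  [155,160): 5 bp
  [160,166): 6 bp
  [166,179): 13 bp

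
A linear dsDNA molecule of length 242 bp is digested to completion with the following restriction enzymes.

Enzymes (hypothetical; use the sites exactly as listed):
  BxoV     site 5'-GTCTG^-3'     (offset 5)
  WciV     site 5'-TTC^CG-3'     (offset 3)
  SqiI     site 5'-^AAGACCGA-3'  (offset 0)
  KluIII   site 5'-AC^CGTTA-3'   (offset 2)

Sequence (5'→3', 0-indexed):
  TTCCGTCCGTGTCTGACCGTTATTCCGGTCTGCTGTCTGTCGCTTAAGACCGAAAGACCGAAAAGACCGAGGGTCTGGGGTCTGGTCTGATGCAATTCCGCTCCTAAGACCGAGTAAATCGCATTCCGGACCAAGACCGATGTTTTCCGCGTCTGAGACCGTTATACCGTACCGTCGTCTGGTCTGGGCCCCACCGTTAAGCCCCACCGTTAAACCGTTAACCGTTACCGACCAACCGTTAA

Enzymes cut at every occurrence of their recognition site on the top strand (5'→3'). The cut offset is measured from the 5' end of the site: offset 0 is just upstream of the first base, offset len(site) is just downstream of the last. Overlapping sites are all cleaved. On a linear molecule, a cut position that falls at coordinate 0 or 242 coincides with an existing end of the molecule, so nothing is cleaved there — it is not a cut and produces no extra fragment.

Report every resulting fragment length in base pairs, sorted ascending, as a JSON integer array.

[2,3,4,5,5,6,6,6,7,7,7,7,7,8,8,8,8,8,9,9,12,13,14,15,15,21,22]

Scan for sites:
  BxoV (GTCTG, off=5): starts [10, 27, 34, 72, 79, 84, 150, 176, 181] → cuts [15, 32, 39, 77, 84, 89, 155, 181, 186]
  WciV (TTCCG, off=3): starts [0, 22, 95, 123, 144] → cuts [3, 25, 98, 126, 147]
  SqiI (AAGACCGA, off=0): starts [45, 53, 62, 105, 132] → cuts [45, 53, 62, 105, 132]
  KluIII (ACCGTTA, off=2): starts [15, 157, 192, 205, 213, 220, 234] → cuts [17, 159, 194, 207, 215, 222, 236]

All cut coordinates (distinct, sorted): [3, 15, 17, 25, 32, 39, 45, 53, 62, 77, 84, 89, 98, 105, 126, 132, 147, 155, 159, 181, 186, 194, 207, 215, 222, 236]

Fragments:
  [0,3): 3 bp
  [3,15): 12 bp
  [15,17): 2 bp
  [17,25): 8 bp
  [25,32): 7 bp
  [32,39): 7 bp
  [39,45): 6 bp
  [45,53): 8 bp
  [53,62): 9 bp
  [62,77): 15 bp
  [77,84): 7 bp
  [84,89): 5 bp
  [89,98): 9 bp
  [98,105): 7 bp
  [105,126): 21 bp
  [126,132): 6 bp
  [132,147): 15 bp
  [147,155): 8 bp
  [155,159): 4 bp
  [159,181): 22 bp
  [181,186): 5 bp
  [186,194): 8 bp
  [194,207): 13 bp
  [207,215): 8 bp
  [215,222): 7 bp
  [222,236): 14 bp
  [236,242): 6 bp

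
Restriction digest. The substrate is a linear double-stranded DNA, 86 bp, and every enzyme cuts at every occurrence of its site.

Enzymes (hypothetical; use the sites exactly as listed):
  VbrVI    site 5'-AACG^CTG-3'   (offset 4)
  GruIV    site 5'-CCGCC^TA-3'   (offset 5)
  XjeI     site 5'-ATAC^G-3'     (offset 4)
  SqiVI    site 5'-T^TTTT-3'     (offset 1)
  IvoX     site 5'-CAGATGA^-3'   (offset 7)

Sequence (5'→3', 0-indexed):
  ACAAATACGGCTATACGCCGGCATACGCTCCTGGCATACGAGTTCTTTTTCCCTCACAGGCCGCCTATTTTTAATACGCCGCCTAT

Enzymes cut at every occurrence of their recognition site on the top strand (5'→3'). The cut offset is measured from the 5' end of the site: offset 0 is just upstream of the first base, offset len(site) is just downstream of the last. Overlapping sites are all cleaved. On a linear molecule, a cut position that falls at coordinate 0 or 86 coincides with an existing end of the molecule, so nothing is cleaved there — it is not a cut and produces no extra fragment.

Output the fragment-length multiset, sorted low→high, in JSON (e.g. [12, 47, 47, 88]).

[3,3,6,7,8,8,9,10,13,19]

Per-enzyme occurrences:
  VbrVI (AACGCTG, off=4): no sites
  GruIV (CCGCCTA, off=5): starts [60, 78] → cuts [65, 83]
  XjeI (ATACG, off=4): starts [4, 12, 22, 35, 73] → cuts [8, 16, 26, 39, 77]
  SqiVI (TTTTT, off=1): starts [45, 67] → cuts [46, 68]
  IvoX (CAGATGA, off=7): no sites

Pooled cuts: [8, 16, 26, 39, 46, 65, 68, 77, 83]

Fragment lengths:
  [0,8): 8 bp
  [8,16): 8 bp
  [16,26): 10 bp
  [26,39): 13 bp
  [39,46): 7 bp
  [46,65): 19 bp
  [65,68): 3 bp
  [68,77): 9 bp
  [77,83): 6 bp
  [83,86): 3 bp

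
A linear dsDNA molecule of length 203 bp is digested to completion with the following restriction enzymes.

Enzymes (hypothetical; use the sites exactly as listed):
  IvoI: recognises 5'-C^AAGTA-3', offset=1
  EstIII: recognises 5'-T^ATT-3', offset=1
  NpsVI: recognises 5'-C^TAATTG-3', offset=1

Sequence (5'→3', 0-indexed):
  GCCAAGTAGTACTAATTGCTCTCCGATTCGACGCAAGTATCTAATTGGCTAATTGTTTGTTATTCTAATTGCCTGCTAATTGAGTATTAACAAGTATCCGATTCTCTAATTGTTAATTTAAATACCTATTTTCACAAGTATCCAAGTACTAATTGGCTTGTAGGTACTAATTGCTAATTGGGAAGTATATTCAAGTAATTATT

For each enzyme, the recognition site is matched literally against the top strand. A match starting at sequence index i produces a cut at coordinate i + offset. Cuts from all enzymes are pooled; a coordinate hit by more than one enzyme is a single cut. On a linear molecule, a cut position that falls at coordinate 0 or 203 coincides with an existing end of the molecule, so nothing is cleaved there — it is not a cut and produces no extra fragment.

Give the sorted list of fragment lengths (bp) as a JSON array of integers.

[3,3,4,4,6,6,7,7,8,8,8,8,9,9,11,12,14,15,18,21,22]

Per-enzyme occurrences:
  IvoI (CAAGTA, off=1): starts [2, 33, 90, 134, 142, 191] → cuts [3, 34, 91, 135, 143, 192]
  EstIII (TATT, off=1): starts [60, 84, 126, 187, 199] → cuts [61, 85, 127, 188, 200]
  NpsVI (CTAATTG, off=1): starts [11, 40, 48, 64, 75, 105, 148, 166, 173] → cuts [12, 41, 49, 65, 76, 106, 149, 167, 174]

All cut coordinates (distinct, sorted): [3, 12, 34, 41, 49, 61, 65, 76, 85, 91, 106, 127, 135, 143, 149, 167, 174, 188, 192, 200]

Fragments:
  [0,3): 3 bp
  [3,12): 9 bp
  [12,34): 22 bp
  [34,41): 7 bp
  [41,49): 8 bp
  [49,61): 12 bp
  [61,65): 4 bp
  [65,76): 11 bp
  [76,85): 9 bp
  [85,91): 6 bp
  [91,106): 15 bp
  [106,127): 21 bp
  [127,135): 8 bp
  [135,143): 8 bp
  [143,149): 6 bp
  [149,167): 18 bp
  [167,174): 7 bp
  [174,188): 14 bp
  [188,192): 4 bp
  [192,200): 8 bp
  [200,203): 3 bp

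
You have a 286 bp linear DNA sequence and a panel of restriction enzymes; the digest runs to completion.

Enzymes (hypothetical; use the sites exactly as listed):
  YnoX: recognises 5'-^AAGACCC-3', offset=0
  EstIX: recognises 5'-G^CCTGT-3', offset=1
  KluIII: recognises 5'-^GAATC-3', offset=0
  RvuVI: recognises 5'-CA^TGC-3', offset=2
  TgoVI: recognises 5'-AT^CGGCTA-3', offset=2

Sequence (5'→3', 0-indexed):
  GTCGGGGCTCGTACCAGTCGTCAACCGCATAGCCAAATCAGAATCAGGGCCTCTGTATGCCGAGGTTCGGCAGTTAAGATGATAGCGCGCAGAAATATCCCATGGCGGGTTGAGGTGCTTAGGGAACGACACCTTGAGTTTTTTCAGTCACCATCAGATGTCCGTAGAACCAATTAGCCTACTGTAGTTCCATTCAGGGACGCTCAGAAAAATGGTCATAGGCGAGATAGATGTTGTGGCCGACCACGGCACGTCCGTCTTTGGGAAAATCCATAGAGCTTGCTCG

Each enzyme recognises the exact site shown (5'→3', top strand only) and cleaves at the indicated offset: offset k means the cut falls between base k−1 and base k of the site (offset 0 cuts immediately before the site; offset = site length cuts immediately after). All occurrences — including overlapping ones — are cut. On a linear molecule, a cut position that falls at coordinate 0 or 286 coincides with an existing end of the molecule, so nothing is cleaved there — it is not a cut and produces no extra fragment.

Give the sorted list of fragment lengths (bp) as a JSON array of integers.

[40,246]

Per-enzyme occurrences:
  YnoX (AAGACCC, off=0): no sites
  EstIX (GCCTGT, off=1): no sites
  KluIII (GAATC, off=0): starts [40] → cuts [40]
  RvuVI (CATGC, off=2): no sites
  TgoVI (ATCGGCTA, off=2): no sites

Pooled cuts: [40]

Fragments:
  [0,40): 40 bp
  [40,286): 246 bp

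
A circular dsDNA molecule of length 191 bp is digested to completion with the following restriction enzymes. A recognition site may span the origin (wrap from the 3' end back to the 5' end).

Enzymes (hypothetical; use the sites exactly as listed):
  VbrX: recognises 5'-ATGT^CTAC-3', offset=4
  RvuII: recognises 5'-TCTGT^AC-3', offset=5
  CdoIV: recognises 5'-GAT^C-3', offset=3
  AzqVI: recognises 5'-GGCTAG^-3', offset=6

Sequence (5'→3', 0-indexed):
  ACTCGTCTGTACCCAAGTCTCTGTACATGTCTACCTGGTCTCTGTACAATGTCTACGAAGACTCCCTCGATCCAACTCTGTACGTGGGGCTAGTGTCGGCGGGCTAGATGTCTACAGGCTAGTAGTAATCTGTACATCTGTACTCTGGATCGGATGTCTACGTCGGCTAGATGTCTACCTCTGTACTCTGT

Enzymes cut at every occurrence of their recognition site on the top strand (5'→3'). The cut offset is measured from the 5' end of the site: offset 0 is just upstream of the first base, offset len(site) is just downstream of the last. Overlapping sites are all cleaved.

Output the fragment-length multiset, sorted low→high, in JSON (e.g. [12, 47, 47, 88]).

Site scan:
  VbrX ATGTCTAC/4: at [26, 48, 107, 153, 170] ⇒ [30, 52, 111, 157, 174]
  RvuII TCTGTAC/5: at [5, 19, 40, 76, 128, 136, 179, 186] ⇒ [0, 10, 24, 45, 81, 133, 141, 184]
  CdoIV GATC/3: at [68, 147] ⇒ [71, 150]
  AzqVI GGCTAG/6: at [87, 101, 116, 164] ⇒ [93, 107, 122, 170]

All cut coordinates (distinct, sorted): [0, 10, 24, 30, 45, 52, 71, 81, 93, 107, 111, 122, 133, 141, 150, 157, 170, 174, 184]

Fragments:
  0→10: 10 bp
  10→24: 14 bp
  24→30: 6 bp
  30→45: 15 bp
  45→52: 7 bp
  52→71: 19 bp
  71→81: 10 bp
  81→93: 12 bp
  93→107: 14 bp
  107→111: 4 bp
  111→122: 11 bp
  122→133: 11 bp
  133→141: 8 bp
  141→150: 9 bp
  150→157: 7 bp
  157→170: 13 bp
  170→174: 4 bp
  174→184: 10 bp
  184→0 (wrap): 191-184+0 = 7 bp

[4,4,6,7,7,7,8,9,10,10,10,11,11,12,13,14,14,15,19]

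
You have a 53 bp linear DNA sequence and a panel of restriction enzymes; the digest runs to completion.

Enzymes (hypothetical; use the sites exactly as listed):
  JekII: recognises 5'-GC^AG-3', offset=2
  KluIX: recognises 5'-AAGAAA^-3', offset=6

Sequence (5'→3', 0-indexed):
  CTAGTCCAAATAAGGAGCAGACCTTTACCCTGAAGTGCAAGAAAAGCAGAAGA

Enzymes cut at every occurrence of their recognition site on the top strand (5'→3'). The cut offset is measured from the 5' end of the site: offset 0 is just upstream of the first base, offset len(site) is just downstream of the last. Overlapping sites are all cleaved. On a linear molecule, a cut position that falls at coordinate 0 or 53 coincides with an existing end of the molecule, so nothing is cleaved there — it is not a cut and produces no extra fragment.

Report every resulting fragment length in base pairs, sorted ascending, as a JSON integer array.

[3,6,18,26]

Site scan:
  JekII GCAG/2: at [16, 45] ⇒ [18, 47]
  KluIX AAGAAA/6: at [38] ⇒ [44]

Pooled cuts: [18, 44, 47]

Fragments:
  [0,18): 18 bp
  [18,44): 26 bp
  [44,47): 3 bp
  [47,53): 6 bp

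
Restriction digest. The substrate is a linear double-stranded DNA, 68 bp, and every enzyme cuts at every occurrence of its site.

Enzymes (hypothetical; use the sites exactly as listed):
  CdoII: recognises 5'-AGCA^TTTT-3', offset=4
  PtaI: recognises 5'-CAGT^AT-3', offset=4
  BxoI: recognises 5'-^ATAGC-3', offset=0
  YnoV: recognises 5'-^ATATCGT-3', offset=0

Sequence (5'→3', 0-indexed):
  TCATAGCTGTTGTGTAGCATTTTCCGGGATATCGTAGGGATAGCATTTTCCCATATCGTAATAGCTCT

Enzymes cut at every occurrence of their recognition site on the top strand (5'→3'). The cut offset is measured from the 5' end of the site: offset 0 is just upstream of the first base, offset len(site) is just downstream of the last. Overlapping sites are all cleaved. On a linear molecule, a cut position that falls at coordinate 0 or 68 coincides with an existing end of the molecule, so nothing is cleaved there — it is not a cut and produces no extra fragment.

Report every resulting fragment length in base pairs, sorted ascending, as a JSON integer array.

[2,6,7,8,8,9,11,17]

Site scan:
  CdoII (AGCATTTT, off=4): starts [15, 41] → cuts [19, 45]
  PtaI (CAGTAT, off=4): no sites
  BxoI (ATAGC, off=0): starts [2, 39, 60] → cuts [2, 39, 60]
  YnoV (ATATCGT, off=0): starts [28, 52] → cuts [28, 52]

Pooled cuts: [2, 19, 28, 39, 45, 52, 60]

Fragments:
  [0,2): 2 bp
  [2,19): 17 bp
  [19,28): 9 bp
  [28,39): 11 bp
  [39,45): 6 bp
  [45,52): 7 bp
  [52,60): 8 bp
  [60,68): 8 bp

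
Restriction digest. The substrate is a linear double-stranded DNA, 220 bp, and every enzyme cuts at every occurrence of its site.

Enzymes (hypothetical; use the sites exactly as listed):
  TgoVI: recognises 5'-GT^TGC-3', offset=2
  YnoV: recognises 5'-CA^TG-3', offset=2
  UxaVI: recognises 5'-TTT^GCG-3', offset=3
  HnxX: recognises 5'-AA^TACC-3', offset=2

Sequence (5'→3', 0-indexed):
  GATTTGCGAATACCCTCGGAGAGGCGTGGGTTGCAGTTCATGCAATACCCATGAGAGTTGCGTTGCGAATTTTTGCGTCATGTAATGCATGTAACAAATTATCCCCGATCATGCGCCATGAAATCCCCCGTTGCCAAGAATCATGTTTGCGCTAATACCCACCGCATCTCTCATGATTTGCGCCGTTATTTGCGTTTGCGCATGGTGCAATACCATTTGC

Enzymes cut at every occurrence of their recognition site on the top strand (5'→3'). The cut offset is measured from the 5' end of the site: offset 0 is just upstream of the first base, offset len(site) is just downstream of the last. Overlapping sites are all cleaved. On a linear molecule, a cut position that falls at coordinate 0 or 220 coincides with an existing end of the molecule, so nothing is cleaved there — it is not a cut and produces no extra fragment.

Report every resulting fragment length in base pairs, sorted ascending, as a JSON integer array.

Per-enzyme occurrences:
  TgoVI GTTGC/2: at [29, 56, 61, 129] ⇒ [31, 58, 63, 131]
  YnoV CATG/2: at [38, 49, 78, 87, 109, 116, 141, 171, 200] ⇒ [40, 51, 80, 89, 111, 118, 143, 173, 202]
  UxaVI TTTGCG/3: at [2, 71, 145, 176, 188, 194] ⇒ [5, 74, 148, 179, 191, 197]
  HnxX AATACC/2: at [8, 43, 153, 208] ⇒ [10, 45, 155, 210]

All cut coordinates (distinct, sorted): [5, 10, 31, 40, 45, 51, 58, 63, 74, 80, 89, 111, 118, 131, 143, 148, 155, 173, 179, 191, 197, 202, 210]

Fragments:
  [0,5): 5 bp
  [5,10): 5 bp
  [10,31): 21 bp
  [31,40): 9 bp
  [40,45): 5 bp
  [45,51): 6 bp
  [51,58): 7 bp
  [58,63): 5 bp
  [63,74): 11 bp
  [74,80): 6 bp
  [80,89): 9 bp
  [89,111): 22 bp
  [111,118): 7 bp
  [118,131): 13 bp
  [131,143): 12 bp
  [143,148): 5 bp
  [148,155): 7 bp
  [155,173): 18 bp
  [173,179): 6 bp
  [179,191): 12 bp
  [191,197): 6 bp
  [197,202): 5 bp
  [202,210): 8 bp
  [210,220): 10 bp

[5,5,5,5,5,5,6,6,6,6,7,7,7,8,9,9,10,11,12,12,13,18,21,22]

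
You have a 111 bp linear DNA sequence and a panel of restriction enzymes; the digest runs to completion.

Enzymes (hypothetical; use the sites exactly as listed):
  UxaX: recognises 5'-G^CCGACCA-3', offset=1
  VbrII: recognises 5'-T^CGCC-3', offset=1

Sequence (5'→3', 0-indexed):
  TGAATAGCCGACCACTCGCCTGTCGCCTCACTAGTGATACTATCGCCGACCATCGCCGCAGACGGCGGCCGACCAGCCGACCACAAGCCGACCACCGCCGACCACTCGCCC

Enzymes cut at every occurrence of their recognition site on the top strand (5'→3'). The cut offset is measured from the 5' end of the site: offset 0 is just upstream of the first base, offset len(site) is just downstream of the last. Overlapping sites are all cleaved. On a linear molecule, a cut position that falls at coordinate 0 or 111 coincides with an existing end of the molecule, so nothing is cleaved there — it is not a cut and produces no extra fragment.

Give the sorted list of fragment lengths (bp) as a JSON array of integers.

Scan for sites:
  UxaX (GCCGACCA, off=1): starts [6, 44, 67, 75, 86, 96] → cuts [7, 45, 68, 76, 87, 97]
  VbrII (TCGCC, off=1): starts [15, 22, 42, 52, 105] → cuts [16, 23, 43, 53, 106]

All cut coordinates (distinct, sorted): [7, 16, 23, 43, 45, 53, 68, 76, 87, 97, 106]

Fragment lengths:
  [0,7): 7 bp
  [7,16): 9 bp
  [16,23): 7 bp
  [23,43): 20 bp
  [43,45): 2 bp
  [45,53): 8 bp
  [53,68): 15 bp
  [68,76): 8 bp
  [76,87): 11 bp
  [87,97): 10 bp
  [97,106): 9 bp
  [106,111): 5 bp

[2,5,7,7,8,8,9,9,10,11,15,20]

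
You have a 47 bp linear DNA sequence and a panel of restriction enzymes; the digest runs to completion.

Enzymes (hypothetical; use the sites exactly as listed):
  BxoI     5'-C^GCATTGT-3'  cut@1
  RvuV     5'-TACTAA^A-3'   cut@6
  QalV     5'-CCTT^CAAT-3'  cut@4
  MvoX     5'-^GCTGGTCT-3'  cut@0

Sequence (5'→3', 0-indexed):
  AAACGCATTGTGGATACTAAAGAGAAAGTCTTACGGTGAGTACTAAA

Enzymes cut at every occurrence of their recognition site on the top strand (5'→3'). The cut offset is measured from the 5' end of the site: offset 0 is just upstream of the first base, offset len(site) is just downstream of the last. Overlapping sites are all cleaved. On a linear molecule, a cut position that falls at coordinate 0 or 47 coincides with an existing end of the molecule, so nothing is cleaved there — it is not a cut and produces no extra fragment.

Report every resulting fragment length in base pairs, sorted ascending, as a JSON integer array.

[1,4,16,26]

Per-enzyme occurrences:
  BxoI CGCATTGT/1: at [3] ⇒ [4]
  RvuV TACTAAA/6: at [14, 40] ⇒ [20, 46]
  QalV (CCTTCAAT, off=4): no sites
  MvoX (GCTGGTCT, off=0): no sites

Pooled cuts: [4, 20, 46]

Fragments:
  [0,4): 4 bp
  [4,20): 16 bp
  [20,46): 26 bp
  [46,47): 1 bp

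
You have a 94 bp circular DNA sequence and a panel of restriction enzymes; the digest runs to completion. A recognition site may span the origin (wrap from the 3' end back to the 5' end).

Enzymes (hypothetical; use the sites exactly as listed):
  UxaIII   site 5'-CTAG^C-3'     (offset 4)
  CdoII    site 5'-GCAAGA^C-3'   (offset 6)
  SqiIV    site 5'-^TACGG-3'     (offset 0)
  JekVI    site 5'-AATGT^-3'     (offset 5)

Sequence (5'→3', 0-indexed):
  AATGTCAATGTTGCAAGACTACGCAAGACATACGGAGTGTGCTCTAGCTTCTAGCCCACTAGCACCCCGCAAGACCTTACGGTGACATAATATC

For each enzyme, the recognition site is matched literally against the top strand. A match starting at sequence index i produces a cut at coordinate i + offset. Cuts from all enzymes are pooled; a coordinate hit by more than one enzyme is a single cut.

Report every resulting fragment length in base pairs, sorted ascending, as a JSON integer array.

[2,3,6,7,7,8,10,12,17,22]

Scan for sites:
  UxaIII (CTAGC, off=4): starts [43, 50, 58] → cuts [47, 54, 62]
  CdoII (GCAAGAC, off=6): starts [12, 22, 68] → cuts [18, 28, 74]
  SqiIV (TACGG, off=0): starts [30, 77] → cuts [30, 77]
  JekVI (AATGT, off=5): starts [0, 6] → cuts [5, 11]

Pooled cuts: [5, 11, 18, 28, 30, 47, 54, 62, 74, 77]

Fragment lengths:
  5→11: 6 bp
  11→18: 7 bp
  18→28: 10 bp
  28→30: 2 bp
  30→47: 17 bp
  47→54: 7 bp
  54→62: 8 bp
  62→74: 12 bp
  74→77: 3 bp
  77→5 (wrap): 94-77+5 = 22 bp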